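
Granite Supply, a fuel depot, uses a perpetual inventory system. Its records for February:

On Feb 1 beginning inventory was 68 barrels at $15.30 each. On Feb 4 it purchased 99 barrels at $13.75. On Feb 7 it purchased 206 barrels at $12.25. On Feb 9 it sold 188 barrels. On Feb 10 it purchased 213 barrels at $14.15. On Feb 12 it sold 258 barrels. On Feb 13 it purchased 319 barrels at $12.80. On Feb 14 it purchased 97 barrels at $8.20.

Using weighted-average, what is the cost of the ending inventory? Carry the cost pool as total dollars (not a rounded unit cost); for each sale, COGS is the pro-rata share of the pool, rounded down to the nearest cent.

Ending inventory = $6,798.05

After Feb 1: 68 on hand, pool $1,040.40 (≈ $15.3000 each)
After Feb 4: 167 on hand, pool $2,401.65 (≈ $14.3811 each)
After Feb 7: 373 on hand, pool $4,925.15 (≈ $13.2042 each)
Feb 9, sell 188: 188/373 × $4,925.15 → $2,482.38
After Feb 10: 398 on hand, pool $5,456.72 (≈ $13.7104 each)
Feb 12, sell 258: 258/398 × $5,456.72 → $3,537.27
After Feb 13: 459 on hand, pool $6,002.65 (≈ $13.0777 each)
After Feb 14: 556 on hand, pool $6,798.05 (≈ $12.2267 each)
Total COGS = $2,482.38 + $3,537.27 = $6,019.65
Ending inventory (cost pool remaining) = $6,798.05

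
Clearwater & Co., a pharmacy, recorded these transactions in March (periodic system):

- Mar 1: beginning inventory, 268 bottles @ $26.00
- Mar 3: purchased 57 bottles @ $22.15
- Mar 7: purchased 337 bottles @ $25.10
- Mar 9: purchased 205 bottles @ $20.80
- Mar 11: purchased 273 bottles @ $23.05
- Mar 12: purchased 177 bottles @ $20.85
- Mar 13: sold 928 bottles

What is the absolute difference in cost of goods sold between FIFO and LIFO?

FIFO COGS: 268 @ $26.00 + 57 @ $22.15 + 337 @ $25.10 + 205 @ $20.80 + 61 @ $23.05 = $22,359.30
LIFO COGS: 177 @ $20.85 + 273 @ $23.05 + 205 @ $20.80 + 273 @ $25.10 = $21,099.40
Difference = |$22,359.30 − $21,099.40| = $1,259.90

$1,259.90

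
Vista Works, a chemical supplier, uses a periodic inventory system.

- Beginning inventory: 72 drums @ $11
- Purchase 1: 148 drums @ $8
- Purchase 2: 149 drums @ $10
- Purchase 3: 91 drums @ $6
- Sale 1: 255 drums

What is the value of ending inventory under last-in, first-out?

Sale 1 (255) [LIFO — newest first]: 91 @ $6 + 149 @ $10 + 15 @ $8 = $2,156
Ending inventory: 72 @ $11 + 133 @ $8 = $1,856
Check: goods available $4,012 = COGS $2,156 + ending $1,856

Ending inventory = $1,856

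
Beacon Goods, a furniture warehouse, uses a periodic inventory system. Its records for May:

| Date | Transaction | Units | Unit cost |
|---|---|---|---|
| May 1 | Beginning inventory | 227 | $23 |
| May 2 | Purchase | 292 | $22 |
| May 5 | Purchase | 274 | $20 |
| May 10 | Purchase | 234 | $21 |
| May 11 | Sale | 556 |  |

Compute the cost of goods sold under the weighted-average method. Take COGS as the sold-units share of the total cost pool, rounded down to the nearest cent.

May 11, sell 556: 556/1027 × $22,039.00 → $11,931.53
Ending inventory (cost pool remaining) = $10,107.47
Check: goods available $22,039.00 = COGS $11,931.53 + ending $10,107.47

COGS = $11,931.53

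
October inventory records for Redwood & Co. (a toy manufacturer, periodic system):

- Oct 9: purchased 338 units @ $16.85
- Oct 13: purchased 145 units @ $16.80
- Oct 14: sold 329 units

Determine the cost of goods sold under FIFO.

COGS = $5,543.65

Oct 14, 329 sold [FIFO — oldest first]: 329 @ $16.85 = $5,543.65
Ending inventory: 9 @ $16.85 + 145 @ $16.80 = $2,587.65
Check: goods available $8,131.30 = COGS $5,543.65 + ending $2,587.65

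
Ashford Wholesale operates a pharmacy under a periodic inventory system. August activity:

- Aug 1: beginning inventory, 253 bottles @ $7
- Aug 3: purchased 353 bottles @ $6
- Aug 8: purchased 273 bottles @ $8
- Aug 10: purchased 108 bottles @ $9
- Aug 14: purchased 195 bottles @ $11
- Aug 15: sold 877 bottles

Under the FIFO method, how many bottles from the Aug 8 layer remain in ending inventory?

2

Aug 15, 877 sold [FIFO — oldest first]: 253 @ $7 + 353 @ $6 + 271 @ $8 = $6,057
Ending inventory: 2 @ $8 + 108 @ $9 + 195 @ $11 = $3,133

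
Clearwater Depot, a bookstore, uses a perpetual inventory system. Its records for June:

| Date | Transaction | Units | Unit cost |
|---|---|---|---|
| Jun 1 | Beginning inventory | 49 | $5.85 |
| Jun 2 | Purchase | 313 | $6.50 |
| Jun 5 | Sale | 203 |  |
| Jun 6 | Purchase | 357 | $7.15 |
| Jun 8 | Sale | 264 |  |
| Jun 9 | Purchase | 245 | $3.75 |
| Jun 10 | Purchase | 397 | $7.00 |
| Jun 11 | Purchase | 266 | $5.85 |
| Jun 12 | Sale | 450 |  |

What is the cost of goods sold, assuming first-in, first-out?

Jun 5, 203 sold [FIFO — oldest first]: 49 @ $5.85 + 154 @ $6.50 = $1,287.65
Jun 8, 264 sold [FIFO — oldest first]: 159 @ $6.50 + 105 @ $7.15 = $1,784.25
Jun 12, 450 sold [FIFO — oldest first]: 252 @ $7.15 + 198 @ $3.75 = $2,544.30
Total COGS = $1,287.65 + $1,784.25 + $2,544.30 = $5,616.20
Ending inventory: 47 @ $3.75 + 397 @ $7.00 + 266 @ $5.85 = $4,511.35

COGS = $5,616.20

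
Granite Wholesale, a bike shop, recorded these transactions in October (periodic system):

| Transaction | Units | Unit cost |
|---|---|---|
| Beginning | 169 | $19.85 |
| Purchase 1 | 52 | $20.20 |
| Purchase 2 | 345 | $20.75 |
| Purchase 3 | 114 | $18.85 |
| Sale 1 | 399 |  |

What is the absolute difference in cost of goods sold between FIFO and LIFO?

$35.90

FIFO COGS: 169 @ $19.85 + 52 @ $20.20 + 178 @ $20.75 = $8,098.55
LIFO COGS: 114 @ $18.85 + 285 @ $20.75 = $8,062.65
Difference = |$8,098.55 − $8,062.65| = $35.90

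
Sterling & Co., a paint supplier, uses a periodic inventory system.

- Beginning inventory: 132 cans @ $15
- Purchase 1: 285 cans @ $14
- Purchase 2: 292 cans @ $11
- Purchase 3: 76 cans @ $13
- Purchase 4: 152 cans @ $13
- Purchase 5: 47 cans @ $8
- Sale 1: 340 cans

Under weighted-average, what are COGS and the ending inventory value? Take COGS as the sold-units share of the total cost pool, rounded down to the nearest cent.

Sale 1, sell 340: 340/984 × $12,522.00 → $4,326.70
Ending inventory (cost pool remaining) = $8,195.30

COGS = $4,326.70; ending inventory = $8,195.30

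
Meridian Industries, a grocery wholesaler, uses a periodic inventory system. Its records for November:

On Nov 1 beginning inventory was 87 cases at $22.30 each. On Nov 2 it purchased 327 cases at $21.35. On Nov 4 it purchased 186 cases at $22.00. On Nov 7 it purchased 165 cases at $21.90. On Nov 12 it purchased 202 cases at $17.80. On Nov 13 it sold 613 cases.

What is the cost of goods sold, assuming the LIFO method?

COGS = $12,582.10

Nov 13, 613 sold [LIFO — newest first]: 202 @ $17.80 + 165 @ $21.90 + 186 @ $22.00 + 60 @ $21.35 = $12,582.10
Ending inventory: 87 @ $22.30 + 267 @ $21.35 = $7,640.55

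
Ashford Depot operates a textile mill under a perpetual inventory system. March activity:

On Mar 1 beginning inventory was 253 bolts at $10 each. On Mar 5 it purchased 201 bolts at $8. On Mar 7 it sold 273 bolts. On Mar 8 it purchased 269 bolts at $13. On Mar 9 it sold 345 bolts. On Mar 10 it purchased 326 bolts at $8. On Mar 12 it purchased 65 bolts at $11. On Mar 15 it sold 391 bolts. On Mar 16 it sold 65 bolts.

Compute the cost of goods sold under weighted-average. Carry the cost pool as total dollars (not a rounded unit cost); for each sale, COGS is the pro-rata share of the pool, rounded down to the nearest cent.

After Mar 1: 253 on hand, pool $2,530.00 (≈ $10.0000 each)
After Mar 5: 454 on hand, pool $4,138.00 (≈ $9.1145 each)
Mar 7, sell 273: 273/454 × $4,138.00 → $2,488.26
After Mar 8: 450 on hand, pool $5,146.74 (≈ $11.4372 each)
Mar 9, sell 345: 345/450 × $5,146.74 → $3,945.83
After Mar 10: 431 on hand, pool $3,808.91 (≈ $8.8374 each)
After Mar 12: 496 on hand, pool $4,523.91 (≈ $9.1208 each)
Mar 15, sell 391: 391/496 × $4,523.91 → $3,566.22
Mar 16, sell 65: 65/105 × $957.69 → $592.85
Total COGS = $2,488.26 + $3,945.83 + $3,566.22 + $592.85 = $10,593.16
Ending inventory (cost pool remaining) = $364.84

COGS = $10,593.16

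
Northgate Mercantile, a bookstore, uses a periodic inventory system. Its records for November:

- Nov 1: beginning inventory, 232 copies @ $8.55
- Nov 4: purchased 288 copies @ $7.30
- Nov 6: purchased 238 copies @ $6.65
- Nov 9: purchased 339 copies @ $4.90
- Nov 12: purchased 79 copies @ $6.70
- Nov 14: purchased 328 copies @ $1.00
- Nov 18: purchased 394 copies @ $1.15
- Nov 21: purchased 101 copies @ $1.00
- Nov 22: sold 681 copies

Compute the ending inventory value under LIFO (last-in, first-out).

Nov 22, 681 sold [LIFO — newest first]: 101 @ $1.00 + 394 @ $1.15 + 186 @ $1.00 = $740.10
Ending inventory: 232 @ $8.55 + 288 @ $7.30 + 238 @ $6.65 + 339 @ $4.90 + 79 @ $6.70 + 142 @ $1.00 = $8,001.10
Check: goods available $8,741.20 = COGS $740.10 + ending $8,001.10

Ending inventory = $8,001.10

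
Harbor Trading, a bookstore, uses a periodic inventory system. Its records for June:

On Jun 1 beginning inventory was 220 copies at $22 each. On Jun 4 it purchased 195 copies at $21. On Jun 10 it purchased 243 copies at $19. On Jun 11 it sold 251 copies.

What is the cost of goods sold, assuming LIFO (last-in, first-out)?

COGS = $4,785

Jun 11, 251 sold [LIFO — newest first]: 243 @ $19 + 8 @ $21 = $4,785
Ending inventory: 220 @ $22 + 187 @ $21 = $8,767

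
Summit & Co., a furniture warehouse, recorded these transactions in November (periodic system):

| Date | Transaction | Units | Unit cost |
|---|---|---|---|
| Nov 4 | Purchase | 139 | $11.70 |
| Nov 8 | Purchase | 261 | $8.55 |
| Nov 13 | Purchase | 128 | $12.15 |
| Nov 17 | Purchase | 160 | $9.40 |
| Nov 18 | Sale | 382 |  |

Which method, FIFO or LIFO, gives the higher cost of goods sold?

FIFO COGS: 139 @ $11.70 + 243 @ $8.55 = $3,703.95
LIFO COGS: 160 @ $9.40 + 128 @ $12.15 + 94 @ $8.55 = $3,862.90

LIFO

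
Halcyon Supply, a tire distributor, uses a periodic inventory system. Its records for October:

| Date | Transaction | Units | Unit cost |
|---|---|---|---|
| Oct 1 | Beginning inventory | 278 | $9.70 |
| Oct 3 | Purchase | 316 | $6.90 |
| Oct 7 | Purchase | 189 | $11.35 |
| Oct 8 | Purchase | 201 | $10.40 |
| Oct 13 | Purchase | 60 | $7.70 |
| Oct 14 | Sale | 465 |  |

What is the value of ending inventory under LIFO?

Ending inventory = $4,773.50

Oct 14, 465 sold [LIFO — newest first]: 60 @ $7.70 + 201 @ $10.40 + 189 @ $11.35 + 15 @ $6.90 = $4,801.05
Ending inventory: 278 @ $9.70 + 301 @ $6.90 = $4,773.50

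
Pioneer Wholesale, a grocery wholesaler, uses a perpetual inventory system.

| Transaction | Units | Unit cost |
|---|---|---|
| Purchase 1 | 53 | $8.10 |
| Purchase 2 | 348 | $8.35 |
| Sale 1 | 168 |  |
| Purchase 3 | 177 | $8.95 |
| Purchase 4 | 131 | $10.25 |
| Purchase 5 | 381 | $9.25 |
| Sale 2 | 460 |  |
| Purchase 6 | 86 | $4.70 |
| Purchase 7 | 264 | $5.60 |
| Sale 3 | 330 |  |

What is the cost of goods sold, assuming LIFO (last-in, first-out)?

Sale 1 (168) [LIFO — newest first]: 168 @ $8.35 = $1,402.80
Sale 2 (460) [LIFO — newest first]: 381 @ $9.25 + 79 @ $10.25 = $4,334.00
Sale 3 (330) [LIFO — newest first]: 264 @ $5.60 + 66 @ $4.70 = $1,788.60
Total COGS = $1,402.80 + $4,334.00 + $1,788.60 = $7,525.40
Ending inventory: 53 @ $8.10 + 180 @ $8.35 + 177 @ $8.95 + 52 @ $10.25 + 20 @ $4.70 = $4,143.45
Check: goods available $11,668.85 = COGS $7,525.40 + ending $4,143.45

COGS = $7,525.40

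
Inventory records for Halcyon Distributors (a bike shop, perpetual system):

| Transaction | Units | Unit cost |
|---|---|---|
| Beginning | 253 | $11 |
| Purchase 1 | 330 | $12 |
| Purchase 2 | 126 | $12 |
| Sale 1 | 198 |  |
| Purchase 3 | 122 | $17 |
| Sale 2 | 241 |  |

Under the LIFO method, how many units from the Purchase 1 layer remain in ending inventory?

139

Sale 1 (198) [LIFO — newest first]: 126 @ $12 + 72 @ $12 = $2,376
Sale 2 (241) [LIFO — newest first]: 122 @ $17 + 119 @ $12 = $3,502
Total COGS = $2,376 + $3,502 = $5,878
Ending inventory: 253 @ $11 + 139 @ $12 = $4,451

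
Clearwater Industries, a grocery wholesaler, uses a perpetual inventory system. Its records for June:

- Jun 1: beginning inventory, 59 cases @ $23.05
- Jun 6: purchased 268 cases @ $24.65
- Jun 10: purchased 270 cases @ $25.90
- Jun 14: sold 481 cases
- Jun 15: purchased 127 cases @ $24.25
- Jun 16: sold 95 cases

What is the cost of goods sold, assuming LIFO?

COGS = $14,497.90

Jun 14, 481 sold [LIFO — newest first]: 270 @ $25.90 + 211 @ $24.65 = $12,194.15
Jun 16, 95 sold [LIFO — newest first]: 95 @ $24.25 = $2,303.75
Total COGS = $12,194.15 + $2,303.75 = $14,497.90
Ending inventory: 59 @ $23.05 + 57 @ $24.65 + 32 @ $24.25 = $3,541.00
Check: goods available $18,038.90 = COGS $14,497.90 + ending $3,541.00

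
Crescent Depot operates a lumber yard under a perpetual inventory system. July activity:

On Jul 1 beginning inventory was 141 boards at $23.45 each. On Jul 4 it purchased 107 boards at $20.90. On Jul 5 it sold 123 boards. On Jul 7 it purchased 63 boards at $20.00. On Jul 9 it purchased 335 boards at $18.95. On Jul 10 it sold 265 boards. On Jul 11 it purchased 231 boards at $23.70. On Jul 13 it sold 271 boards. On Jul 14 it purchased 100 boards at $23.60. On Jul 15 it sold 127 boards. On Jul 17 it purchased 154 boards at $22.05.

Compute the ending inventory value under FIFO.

Jul 5, 123 sold [FIFO — oldest first]: 123 @ $23.45 = $2,884.35
Jul 10, 265 sold [FIFO — oldest first]: 18 @ $23.45 + 107 @ $20.90 + 63 @ $20.00 + 77 @ $18.95 = $5,377.55
Jul 13, 271 sold [FIFO — oldest first]: 258 @ $18.95 + 13 @ $23.70 = $5,197.20
Jul 15, 127 sold [FIFO — oldest first]: 127 @ $23.70 = $3,009.90
Total COGS = $2,884.35 + $5,377.55 + $5,197.20 + $3,009.90 = $16,469.00
Ending inventory: 91 @ $23.70 + 100 @ $23.60 + 154 @ $22.05 = $7,912.40
Check: goods available $24,381.40 = COGS $16,469.00 + ending $7,912.40

Ending inventory = $7,912.40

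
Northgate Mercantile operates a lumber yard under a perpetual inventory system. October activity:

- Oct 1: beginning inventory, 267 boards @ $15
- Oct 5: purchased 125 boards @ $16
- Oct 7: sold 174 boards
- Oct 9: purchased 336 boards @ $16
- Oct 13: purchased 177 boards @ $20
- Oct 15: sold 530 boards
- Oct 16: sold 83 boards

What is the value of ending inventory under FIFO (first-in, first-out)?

Oct 7, 174 sold [FIFO — oldest first]: 174 @ $15 = $2,610
Oct 15, 530 sold [FIFO — oldest first]: 93 @ $15 + 125 @ $16 + 312 @ $16 = $8,387
Oct 16, 83 sold [FIFO — oldest first]: 24 @ $16 + 59 @ $20 = $1,564
Total COGS = $2,610 + $8,387 + $1,564 = $12,561
Ending inventory: 118 @ $20 = $2,360
Check: goods available $14,921 = COGS $12,561 + ending $2,360

Ending inventory = $2,360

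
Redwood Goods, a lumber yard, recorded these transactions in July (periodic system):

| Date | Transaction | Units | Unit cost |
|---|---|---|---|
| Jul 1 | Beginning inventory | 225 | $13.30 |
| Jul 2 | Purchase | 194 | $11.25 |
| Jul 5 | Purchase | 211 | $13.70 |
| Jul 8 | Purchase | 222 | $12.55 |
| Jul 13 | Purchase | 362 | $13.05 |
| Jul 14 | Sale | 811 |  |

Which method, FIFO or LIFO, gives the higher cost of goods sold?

FIFO COGS: 225 @ $13.30 + 194 @ $11.25 + 211 @ $13.70 + 181 @ $12.55 = $10,337.25
LIFO COGS: 362 @ $13.05 + 222 @ $12.55 + 211 @ $13.70 + 16 @ $11.25 = $10,580.90

LIFO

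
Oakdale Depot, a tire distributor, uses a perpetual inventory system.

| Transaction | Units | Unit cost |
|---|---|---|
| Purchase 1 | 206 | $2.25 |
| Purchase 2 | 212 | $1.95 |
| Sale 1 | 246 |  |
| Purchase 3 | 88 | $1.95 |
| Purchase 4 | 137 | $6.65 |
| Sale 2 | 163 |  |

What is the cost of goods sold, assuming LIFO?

Sale 1 (246) [LIFO — newest first]: 212 @ $1.95 + 34 @ $2.25 = $489.90
Sale 2 (163) [LIFO — newest first]: 137 @ $6.65 + 26 @ $1.95 = $961.75
Total COGS = $489.90 + $961.75 = $1,451.65
Ending inventory: 172 @ $2.25 + 62 @ $1.95 = $507.90
Check: goods available $1,959.55 = COGS $1,451.65 + ending $507.90

COGS = $1,451.65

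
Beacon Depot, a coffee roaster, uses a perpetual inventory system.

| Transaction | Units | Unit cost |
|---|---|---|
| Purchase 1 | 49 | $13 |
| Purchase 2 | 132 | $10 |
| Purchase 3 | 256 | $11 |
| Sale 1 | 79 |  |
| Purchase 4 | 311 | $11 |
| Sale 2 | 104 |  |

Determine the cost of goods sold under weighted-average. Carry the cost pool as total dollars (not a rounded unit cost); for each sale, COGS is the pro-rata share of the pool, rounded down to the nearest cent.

After Purchase 1: 49 on hand, pool $637.00 (≈ $13.0000 each)
After Purchase 2: 181 on hand, pool $1,957.00 (≈ $10.8122 each)
After Purchase 3: 437 on hand, pool $4,773.00 (≈ $10.9222 each)
Sale 1, sell 79: 79/437 × $4,773.00 → $862.85
After Purchase 4: 669 on hand, pool $7,331.15 (≈ $10.9584 each)
Sale 2, sell 104: 104/669 × $7,331.15 → $1,139.67
Total COGS = $862.85 + $1,139.67 = $2,002.52
Ending inventory (cost pool remaining) = $6,191.48

COGS = $2,002.52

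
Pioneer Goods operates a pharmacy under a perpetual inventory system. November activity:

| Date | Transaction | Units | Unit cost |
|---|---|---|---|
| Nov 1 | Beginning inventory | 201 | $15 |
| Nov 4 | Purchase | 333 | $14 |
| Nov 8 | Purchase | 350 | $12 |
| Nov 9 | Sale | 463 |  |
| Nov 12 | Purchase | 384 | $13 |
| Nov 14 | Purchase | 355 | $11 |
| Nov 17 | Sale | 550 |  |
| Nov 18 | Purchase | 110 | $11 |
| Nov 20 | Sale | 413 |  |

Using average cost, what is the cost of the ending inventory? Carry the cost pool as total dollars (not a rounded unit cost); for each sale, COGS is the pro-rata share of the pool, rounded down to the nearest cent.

After Nov 1: 201 on hand, pool $3,015.00 (≈ $15.0000 each)
After Nov 4: 534 on hand, pool $7,677.00 (≈ $14.3764 each)
After Nov 8: 884 on hand, pool $11,877.00 (≈ $13.4355 each)
Nov 9, sell 463: 463/884 × $11,877.00 → $6,220.64
After Nov 12: 805 on hand, pool $10,648.36 (≈ $13.2278 each)
After Nov 14: 1160 on hand, pool $14,553.36 (≈ $12.5460 each)
Nov 17, sell 550: 550/1160 × $14,553.36 → $6,900.30
After Nov 18: 720 on hand, pool $8,863.06 (≈ $12.3098 each)
Nov 20, sell 413: 413/720 × $8,863.06 → $5,083.94
Total COGS = $6,220.64 + $6,900.30 + $5,083.94 = $18,204.88
Ending inventory (cost pool remaining) = $3,779.12

Ending inventory = $3,779.12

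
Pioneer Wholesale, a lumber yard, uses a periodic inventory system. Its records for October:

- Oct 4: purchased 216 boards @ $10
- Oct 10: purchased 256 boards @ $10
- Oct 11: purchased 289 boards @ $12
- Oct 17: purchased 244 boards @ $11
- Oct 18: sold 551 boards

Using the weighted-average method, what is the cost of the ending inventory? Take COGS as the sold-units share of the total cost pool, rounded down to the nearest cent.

Ending inventory = $4,911.34

Oct 18, sell 551: 551/1005 × $10,872.00 → $5,960.66
Ending inventory (cost pool remaining) = $4,911.34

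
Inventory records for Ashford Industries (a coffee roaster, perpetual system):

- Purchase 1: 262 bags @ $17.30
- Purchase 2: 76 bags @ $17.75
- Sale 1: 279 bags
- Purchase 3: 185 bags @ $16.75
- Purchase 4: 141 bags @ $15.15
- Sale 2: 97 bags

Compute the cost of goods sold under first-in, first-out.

COGS = $6,518.10

Sale 1 (279) [FIFO — oldest first]: 262 @ $17.30 + 17 @ $17.75 = $4,834.35
Sale 2 (97) [FIFO — oldest first]: 59 @ $17.75 + 38 @ $16.75 = $1,683.75
Total COGS = $4,834.35 + $1,683.75 = $6,518.10
Ending inventory: 147 @ $16.75 + 141 @ $15.15 = $4,598.40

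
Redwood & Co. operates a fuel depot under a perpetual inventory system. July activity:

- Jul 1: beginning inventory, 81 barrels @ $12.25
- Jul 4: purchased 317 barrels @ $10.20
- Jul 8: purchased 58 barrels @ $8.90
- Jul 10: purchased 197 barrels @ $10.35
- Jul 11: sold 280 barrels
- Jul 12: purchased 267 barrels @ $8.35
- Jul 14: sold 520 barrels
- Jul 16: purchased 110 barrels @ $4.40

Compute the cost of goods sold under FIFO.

COGS = $8,008.25

Jul 11, 280 sold [FIFO — oldest first]: 81 @ $12.25 + 199 @ $10.20 = $3,022.05
Jul 14, 520 sold [FIFO — oldest first]: 118 @ $10.20 + 58 @ $8.90 + 197 @ $10.35 + 147 @ $8.35 = $4,986.20
Total COGS = $3,022.05 + $4,986.20 = $8,008.25
Ending inventory: 120 @ $8.35 + 110 @ $4.40 = $1,486.00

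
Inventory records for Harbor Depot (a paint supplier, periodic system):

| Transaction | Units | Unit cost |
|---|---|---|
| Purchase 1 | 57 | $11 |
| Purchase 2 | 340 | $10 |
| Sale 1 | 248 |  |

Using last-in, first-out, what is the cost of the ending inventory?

Sale 1 (248) [LIFO — newest first]: 248 @ $10 = $2,480
Ending inventory: 57 @ $11 + 92 @ $10 = $1,547

Ending inventory = $1,547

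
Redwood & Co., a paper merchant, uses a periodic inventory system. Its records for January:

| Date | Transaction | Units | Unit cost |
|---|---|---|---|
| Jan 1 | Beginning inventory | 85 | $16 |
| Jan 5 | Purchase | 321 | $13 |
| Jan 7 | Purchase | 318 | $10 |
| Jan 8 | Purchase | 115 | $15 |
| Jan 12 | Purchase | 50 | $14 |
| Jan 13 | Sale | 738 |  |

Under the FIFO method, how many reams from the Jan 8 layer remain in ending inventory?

Jan 13, 738 sold [FIFO — oldest first]: 85 @ $16 + 321 @ $13 + 318 @ $10 + 14 @ $15 = $8,923
Ending inventory: 101 @ $15 + 50 @ $14 = $2,215

101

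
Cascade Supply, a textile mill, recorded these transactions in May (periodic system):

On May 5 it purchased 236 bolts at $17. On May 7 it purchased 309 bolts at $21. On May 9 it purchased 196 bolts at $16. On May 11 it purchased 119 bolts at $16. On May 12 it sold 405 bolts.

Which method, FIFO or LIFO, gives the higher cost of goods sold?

FIFO

FIFO COGS: 236 @ $17 + 169 @ $21 = $7,561
LIFO COGS: 119 @ $16 + 196 @ $16 + 90 @ $21 = $6,930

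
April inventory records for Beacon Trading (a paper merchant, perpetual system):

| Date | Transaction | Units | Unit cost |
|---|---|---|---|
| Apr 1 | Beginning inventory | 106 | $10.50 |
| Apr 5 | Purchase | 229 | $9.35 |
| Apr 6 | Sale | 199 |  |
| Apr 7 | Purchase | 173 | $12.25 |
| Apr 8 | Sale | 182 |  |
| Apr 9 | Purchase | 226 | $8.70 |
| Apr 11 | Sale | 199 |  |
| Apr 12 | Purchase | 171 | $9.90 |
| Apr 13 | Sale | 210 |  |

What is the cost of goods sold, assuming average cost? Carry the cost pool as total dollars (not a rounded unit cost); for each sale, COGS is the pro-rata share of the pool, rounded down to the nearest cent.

COGS = $7,911.67

After Apr 1: 106 on hand, pool $1,113.00 (≈ $10.5000 each)
After Apr 5: 335 on hand, pool $3,254.15 (≈ $9.7139 each)
Apr 6, sell 199: 199/335 × $3,254.15 → $1,933.06
After Apr 7: 309 on hand, pool $3,440.34 (≈ $11.1338 each)
Apr 8, sell 182: 182/309 × $3,440.34 → $2,026.34
After Apr 9: 353 on hand, pool $3,380.20 (≈ $9.5756 each)
Apr 11, sell 199: 199/353 × $3,380.20 → $1,905.55
After Apr 12: 325 on hand, pool $3,167.55 (≈ $9.7463 each)
Apr 13, sell 210: 210/325 × $3,167.55 → $2,046.72
Total COGS = $1,933.06 + $2,026.34 + $1,905.55 + $2,046.72 = $7,911.67
Ending inventory (cost pool remaining) = $1,120.83
Check: goods available $9,032.50 = COGS $7,911.67 + ending $1,120.83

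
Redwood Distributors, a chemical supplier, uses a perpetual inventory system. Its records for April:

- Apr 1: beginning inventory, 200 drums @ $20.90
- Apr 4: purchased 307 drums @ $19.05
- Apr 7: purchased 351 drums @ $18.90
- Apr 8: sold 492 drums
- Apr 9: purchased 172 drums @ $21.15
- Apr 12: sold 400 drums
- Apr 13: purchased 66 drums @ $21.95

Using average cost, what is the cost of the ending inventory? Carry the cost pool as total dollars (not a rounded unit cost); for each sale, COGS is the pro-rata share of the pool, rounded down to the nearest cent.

Ending inventory = $4,204.98

After Apr 1: 200 on hand, pool $4,180.00 (≈ $20.9000 each)
After Apr 4: 507 on hand, pool $10,028.35 (≈ $19.7798 each)
After Apr 7: 858 on hand, pool $16,662.25 (≈ $19.4199 each)
Apr 8, sell 492: 492/858 × $16,662.25 → $9,554.57
After Apr 9: 538 on hand, pool $10,745.48 (≈ $19.9730 each)
Apr 12, sell 400: 400/538 × $10,745.48 → $7,989.20
After Apr 13: 204 on hand, pool $4,204.98 (≈ $20.6126 each)
Total COGS = $9,554.57 + $7,989.20 = $17,543.77
Ending inventory (cost pool remaining) = $4,204.98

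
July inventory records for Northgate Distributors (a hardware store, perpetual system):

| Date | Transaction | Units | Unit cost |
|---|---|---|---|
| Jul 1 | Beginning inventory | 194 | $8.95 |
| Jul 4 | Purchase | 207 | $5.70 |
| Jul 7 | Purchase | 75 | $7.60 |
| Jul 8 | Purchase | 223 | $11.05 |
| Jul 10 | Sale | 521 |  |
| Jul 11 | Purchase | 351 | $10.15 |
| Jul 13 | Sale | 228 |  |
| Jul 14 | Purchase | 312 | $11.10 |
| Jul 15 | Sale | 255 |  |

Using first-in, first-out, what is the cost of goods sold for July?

Jul 10, 521 sold [FIFO — oldest first]: 194 @ $8.95 + 207 @ $5.70 + 75 @ $7.60 + 45 @ $11.05 = $3,983.45
Jul 13, 228 sold [FIFO — oldest first]: 178 @ $11.05 + 50 @ $10.15 = $2,474.40
Jul 15, 255 sold [FIFO — oldest first]: 255 @ $10.15 = $2,588.25
Total COGS = $3,983.45 + $2,474.40 + $2,588.25 = $9,046.10
Ending inventory: 46 @ $10.15 + 312 @ $11.10 = $3,930.10
Check: goods available $12,976.20 = COGS $9,046.10 + ending $3,930.10

COGS = $9,046.10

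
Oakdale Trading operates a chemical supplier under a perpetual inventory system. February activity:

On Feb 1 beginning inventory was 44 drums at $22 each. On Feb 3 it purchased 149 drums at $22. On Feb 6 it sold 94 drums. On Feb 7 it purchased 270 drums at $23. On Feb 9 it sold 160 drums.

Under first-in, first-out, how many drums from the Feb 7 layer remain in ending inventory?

209

Feb 6, 94 sold [FIFO — oldest first]: 44 @ $22 + 50 @ $22 = $2,068
Feb 9, 160 sold [FIFO — oldest first]: 99 @ $22 + 61 @ $23 = $3,581
Total COGS = $2,068 + $3,581 = $5,649
Ending inventory: 209 @ $23 = $4,807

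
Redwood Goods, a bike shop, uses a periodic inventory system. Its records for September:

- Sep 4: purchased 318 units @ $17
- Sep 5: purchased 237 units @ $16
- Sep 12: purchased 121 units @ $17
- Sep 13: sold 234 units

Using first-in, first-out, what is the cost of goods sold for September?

COGS = $3,978

Sep 13, 234 sold [FIFO — oldest first]: 234 @ $17 = $3,978
Ending inventory: 84 @ $17 + 237 @ $16 + 121 @ $17 = $7,277
Check: goods available $11,255 = COGS $3,978 + ending $7,277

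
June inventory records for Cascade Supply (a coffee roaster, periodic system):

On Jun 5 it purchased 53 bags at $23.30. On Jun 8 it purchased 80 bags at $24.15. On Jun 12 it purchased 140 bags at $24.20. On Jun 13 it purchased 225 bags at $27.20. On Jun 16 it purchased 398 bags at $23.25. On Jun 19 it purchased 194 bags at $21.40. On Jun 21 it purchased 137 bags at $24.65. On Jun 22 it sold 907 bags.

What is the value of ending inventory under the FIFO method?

Jun 22, 907 sold [FIFO — oldest first]: 53 @ $23.30 + 80 @ $24.15 + 140 @ $24.20 + 225 @ $27.20 + 398 @ $23.25 + 11 @ $21.40 = $22,163.80
Ending inventory: 183 @ $21.40 + 137 @ $24.65 = $7,293.25
Check: goods available $29,457.05 = COGS $22,163.80 + ending $7,293.25

Ending inventory = $7,293.25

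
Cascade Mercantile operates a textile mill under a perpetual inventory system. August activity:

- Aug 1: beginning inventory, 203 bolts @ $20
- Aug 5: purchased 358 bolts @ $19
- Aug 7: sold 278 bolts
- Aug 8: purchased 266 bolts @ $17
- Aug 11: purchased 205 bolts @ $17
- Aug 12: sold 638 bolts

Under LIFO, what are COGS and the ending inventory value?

COGS = $16,549; ending inventory = $2,320

Aug 7, 278 sold [LIFO — newest first]: 278 @ $19 = $5,282
Aug 12, 638 sold [LIFO — newest first]: 205 @ $17 + 266 @ $17 + 80 @ $19 + 87 @ $20 = $11,267
Total COGS = $5,282 + $11,267 = $16,549
Ending inventory: 116 @ $20 = $2,320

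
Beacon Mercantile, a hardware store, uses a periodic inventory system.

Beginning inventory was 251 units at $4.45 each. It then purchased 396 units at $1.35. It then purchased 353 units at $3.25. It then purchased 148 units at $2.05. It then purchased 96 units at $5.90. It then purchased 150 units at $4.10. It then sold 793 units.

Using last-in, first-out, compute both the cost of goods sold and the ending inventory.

Sale 1 (793) [LIFO — newest first]: 150 @ $4.10 + 96 @ $5.90 + 148 @ $2.05 + 353 @ $3.25 + 46 @ $1.35 = $2,694.15
Ending inventory: 251 @ $4.45 + 350 @ $1.35 = $1,589.45
Check: goods available $4,283.60 = COGS $2,694.15 + ending $1,589.45

COGS = $2,694.15; ending inventory = $1,589.45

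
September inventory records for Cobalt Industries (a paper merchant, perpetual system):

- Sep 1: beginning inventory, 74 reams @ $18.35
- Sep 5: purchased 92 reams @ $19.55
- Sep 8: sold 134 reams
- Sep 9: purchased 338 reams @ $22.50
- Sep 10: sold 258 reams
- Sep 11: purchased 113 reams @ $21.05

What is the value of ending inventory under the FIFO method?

Ending inventory = $4,898.65

Sep 8, 134 sold [FIFO — oldest first]: 74 @ $18.35 + 60 @ $19.55 = $2,530.90
Sep 10, 258 sold [FIFO — oldest first]: 32 @ $19.55 + 226 @ $22.50 = $5,710.60
Total COGS = $2,530.90 + $5,710.60 = $8,241.50
Ending inventory: 112 @ $22.50 + 113 @ $21.05 = $4,898.65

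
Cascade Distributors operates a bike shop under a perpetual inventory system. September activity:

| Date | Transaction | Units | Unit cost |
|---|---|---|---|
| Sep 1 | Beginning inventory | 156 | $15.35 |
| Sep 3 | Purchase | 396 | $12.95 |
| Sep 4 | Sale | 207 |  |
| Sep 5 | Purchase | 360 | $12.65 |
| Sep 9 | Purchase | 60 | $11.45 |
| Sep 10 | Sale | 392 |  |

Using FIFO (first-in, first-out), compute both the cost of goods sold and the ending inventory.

Sep 4, 207 sold [FIFO — oldest first]: 156 @ $15.35 + 51 @ $12.95 = $3,055.05
Sep 10, 392 sold [FIFO — oldest first]: 345 @ $12.95 + 47 @ $12.65 = $5,062.30
Total COGS = $3,055.05 + $5,062.30 = $8,117.35
Ending inventory: 313 @ $12.65 + 60 @ $11.45 = $4,646.45

COGS = $8,117.35; ending inventory = $4,646.45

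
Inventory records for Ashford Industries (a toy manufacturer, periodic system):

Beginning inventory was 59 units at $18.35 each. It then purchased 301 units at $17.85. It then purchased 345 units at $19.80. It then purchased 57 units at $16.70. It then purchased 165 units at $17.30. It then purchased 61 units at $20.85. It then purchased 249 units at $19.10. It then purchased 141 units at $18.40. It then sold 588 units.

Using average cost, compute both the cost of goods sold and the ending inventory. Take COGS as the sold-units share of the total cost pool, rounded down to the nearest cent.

Sale 1, sell 588: 588/1378 × $25,715.05 → $10,972.74
Ending inventory (cost pool remaining) = $14,742.31
Check: goods available $25,715.05 = COGS $10,972.74 + ending $14,742.31

COGS = $10,972.74; ending inventory = $14,742.31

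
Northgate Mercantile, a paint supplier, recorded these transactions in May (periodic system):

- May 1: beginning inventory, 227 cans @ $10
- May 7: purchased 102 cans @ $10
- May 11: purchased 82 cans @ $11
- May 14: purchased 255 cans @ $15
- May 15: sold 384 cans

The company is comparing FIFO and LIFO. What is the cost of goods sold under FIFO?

COGS = $3,895

FIFO COGS: 227 @ $10 + 102 @ $10 + 55 @ $11 = $3,895
LIFO COGS: 255 @ $15 + 82 @ $11 + 47 @ $10 = $5,197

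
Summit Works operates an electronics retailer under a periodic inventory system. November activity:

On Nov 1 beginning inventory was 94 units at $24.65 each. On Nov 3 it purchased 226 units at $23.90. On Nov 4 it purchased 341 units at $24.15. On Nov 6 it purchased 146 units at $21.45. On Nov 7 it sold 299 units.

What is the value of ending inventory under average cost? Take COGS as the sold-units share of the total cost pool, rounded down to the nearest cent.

Ending inventory = $12,014.08

Nov 7, sell 299: 299/807 × $19,085.35 → $7,071.27
Ending inventory (cost pool remaining) = $12,014.08
Check: goods available $19,085.35 = COGS $7,071.27 + ending $12,014.08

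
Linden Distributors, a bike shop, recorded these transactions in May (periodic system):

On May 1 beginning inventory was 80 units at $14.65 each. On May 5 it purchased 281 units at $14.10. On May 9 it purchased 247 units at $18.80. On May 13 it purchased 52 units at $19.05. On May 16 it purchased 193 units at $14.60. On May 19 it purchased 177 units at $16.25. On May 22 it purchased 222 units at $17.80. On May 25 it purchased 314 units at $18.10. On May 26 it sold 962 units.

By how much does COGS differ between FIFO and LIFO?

FIFO COGS: 80 @ $14.65 + 281 @ $14.10 + 247 @ $18.80 + 52 @ $19.05 + 193 @ $14.60 + 109 @ $16.25 = $15,357.35
LIFO COGS: 314 @ $18.10 + 222 @ $17.80 + 177 @ $16.25 + 193 @ $14.60 + 52 @ $19.05 + 4 @ $18.80 = $16,394.85
Difference = |$15,357.35 − $16,394.85| = $1,037.50

$1,037.50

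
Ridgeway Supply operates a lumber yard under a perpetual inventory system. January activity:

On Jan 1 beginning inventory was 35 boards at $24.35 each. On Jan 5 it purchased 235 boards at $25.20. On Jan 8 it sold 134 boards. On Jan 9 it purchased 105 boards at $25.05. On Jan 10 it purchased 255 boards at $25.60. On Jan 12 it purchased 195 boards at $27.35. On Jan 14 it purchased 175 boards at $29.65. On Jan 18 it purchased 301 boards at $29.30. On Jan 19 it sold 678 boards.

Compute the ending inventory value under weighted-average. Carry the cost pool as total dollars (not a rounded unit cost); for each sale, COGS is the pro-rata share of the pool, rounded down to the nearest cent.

After Jan 1: 35 on hand, pool $852.25 (≈ $24.3500 each)
After Jan 5: 270 on hand, pool $6,774.25 (≈ $25.0898 each)
Jan 8, sell 134: 134/270 × $6,774.25 → $3,362.03
After Jan 9: 241 on hand, pool $6,042.47 (≈ $25.0725 each)
After Jan 10: 496 on hand, pool $12,570.47 (≈ $25.3437 each)
After Jan 12: 691 on hand, pool $17,903.72 (≈ $25.9099 each)
After Jan 14: 866 on hand, pool $23,092.47 (≈ $26.6657 each)
After Jan 18: 1167 on hand, pool $31,911.77 (≈ $27.3451 each)
Jan 19, sell 678: 678/1167 × $31,911.77 → $18,540.00
Total COGS = $3,362.03 + $18,540.00 = $21,902.03
Ending inventory (cost pool remaining) = $13,371.77

Ending inventory = $13,371.77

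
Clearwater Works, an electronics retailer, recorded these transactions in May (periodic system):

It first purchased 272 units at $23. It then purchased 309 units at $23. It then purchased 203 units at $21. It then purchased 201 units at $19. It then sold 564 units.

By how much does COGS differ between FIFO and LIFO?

$1,210

FIFO COGS: 272 @ $23 + 292 @ $23 = $12,972
LIFO COGS: 201 @ $19 + 203 @ $21 + 160 @ $23 = $11,762
Difference = |$12,972 − $11,762| = $1,210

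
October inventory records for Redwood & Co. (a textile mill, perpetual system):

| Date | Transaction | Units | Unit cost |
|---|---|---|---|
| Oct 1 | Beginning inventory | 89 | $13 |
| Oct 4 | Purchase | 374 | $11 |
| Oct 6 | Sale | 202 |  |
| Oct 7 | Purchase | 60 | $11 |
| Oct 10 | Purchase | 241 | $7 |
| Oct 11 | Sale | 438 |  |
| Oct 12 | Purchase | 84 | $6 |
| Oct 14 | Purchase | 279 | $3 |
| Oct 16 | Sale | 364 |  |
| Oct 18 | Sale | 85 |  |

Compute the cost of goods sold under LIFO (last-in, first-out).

COGS = $8,465

Oct 6, 202 sold [LIFO — newest first]: 202 @ $11 = $2,222
Oct 11, 438 sold [LIFO — newest first]: 241 @ $7 + 60 @ $11 + 137 @ $11 = $3,854
Oct 16, 364 sold [LIFO — newest first]: 279 @ $3 + 84 @ $6 + 1 @ $11 = $1,352
Oct 18, 85 sold [LIFO — newest first]: 34 @ $11 + 51 @ $13 = $1,037
Total COGS = $2,222 + $3,854 + $1,352 + $1,037 = $8,465
Ending inventory: 38 @ $13 = $494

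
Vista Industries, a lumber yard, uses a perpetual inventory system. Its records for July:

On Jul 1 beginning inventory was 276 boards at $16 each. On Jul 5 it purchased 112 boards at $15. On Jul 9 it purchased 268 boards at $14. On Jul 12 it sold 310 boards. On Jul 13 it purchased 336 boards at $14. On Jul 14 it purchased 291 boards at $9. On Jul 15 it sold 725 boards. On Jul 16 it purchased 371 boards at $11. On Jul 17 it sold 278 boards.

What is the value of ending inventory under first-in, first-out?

Jul 12, 310 sold [FIFO — oldest first]: 276 @ $16 + 34 @ $15 = $4,926
Jul 15, 725 sold [FIFO — oldest first]: 78 @ $15 + 268 @ $14 + 336 @ $14 + 43 @ $9 = $10,013
Jul 17, 278 sold [FIFO — oldest first]: 248 @ $9 + 30 @ $11 = $2,562
Total COGS = $4,926 + $10,013 + $2,562 = $17,501
Ending inventory: 341 @ $11 = $3,751
Check: goods available $21,252 = COGS $17,501 + ending $3,751

Ending inventory = $3,751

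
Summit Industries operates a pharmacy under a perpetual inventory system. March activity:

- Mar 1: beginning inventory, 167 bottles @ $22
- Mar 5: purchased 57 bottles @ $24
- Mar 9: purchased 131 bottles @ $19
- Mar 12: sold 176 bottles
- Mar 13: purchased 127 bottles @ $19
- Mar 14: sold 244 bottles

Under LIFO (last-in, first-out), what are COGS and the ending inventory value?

COGS = $8,580; ending inventory = $1,364

Mar 12, 176 sold [LIFO — newest first]: 131 @ $19 + 45 @ $24 = $3,569
Mar 14, 244 sold [LIFO — newest first]: 127 @ $19 + 12 @ $24 + 105 @ $22 = $5,011
Total COGS = $3,569 + $5,011 = $8,580
Ending inventory: 62 @ $22 = $1,364
Check: goods available $9,944 = COGS $8,580 + ending $1,364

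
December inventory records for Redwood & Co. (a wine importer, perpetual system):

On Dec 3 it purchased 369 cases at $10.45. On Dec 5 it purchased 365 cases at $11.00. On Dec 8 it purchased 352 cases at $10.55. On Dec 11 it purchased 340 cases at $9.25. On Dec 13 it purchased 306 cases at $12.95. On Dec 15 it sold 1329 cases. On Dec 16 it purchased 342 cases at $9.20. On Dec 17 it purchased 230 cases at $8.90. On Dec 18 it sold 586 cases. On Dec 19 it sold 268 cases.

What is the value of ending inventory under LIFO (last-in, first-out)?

Dec 15, 1329 sold [LIFO — newest first]: 306 @ $12.95 + 340 @ $9.25 + 352 @ $10.55 + 331 @ $11.00 = $14,462.30
Dec 18, 586 sold [LIFO — newest first]: 230 @ $8.90 + 342 @ $9.20 + 14 @ $11.00 = $5,347.40
Dec 19, 268 sold [LIFO — newest first]: 20 @ $11.00 + 248 @ $10.45 = $2,811.60
Total COGS = $14,462.30 + $5,347.40 + $2,811.60 = $22,621.30
Ending inventory: 121 @ $10.45 = $1,264.45
Check: goods available $23,885.75 = COGS $22,621.30 + ending $1,264.45

Ending inventory = $1,264.45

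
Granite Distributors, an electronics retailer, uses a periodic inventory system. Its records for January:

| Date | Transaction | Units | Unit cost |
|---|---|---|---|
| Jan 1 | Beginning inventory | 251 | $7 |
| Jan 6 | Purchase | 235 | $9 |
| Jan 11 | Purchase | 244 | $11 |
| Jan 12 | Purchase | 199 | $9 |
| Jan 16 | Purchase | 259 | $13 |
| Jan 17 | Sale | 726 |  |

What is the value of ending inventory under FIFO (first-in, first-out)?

Ending inventory = $5,202

Jan 17, 726 sold [FIFO — oldest first]: 251 @ $7 + 235 @ $9 + 240 @ $11 = $6,512
Ending inventory: 4 @ $11 + 199 @ $9 + 259 @ $13 = $5,202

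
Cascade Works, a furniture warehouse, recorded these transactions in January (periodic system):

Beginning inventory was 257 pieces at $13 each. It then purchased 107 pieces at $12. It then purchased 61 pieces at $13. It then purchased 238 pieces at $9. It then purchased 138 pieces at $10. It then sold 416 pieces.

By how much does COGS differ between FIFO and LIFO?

FIFO COGS: 257 @ $13 + 107 @ $12 + 52 @ $13 = $5,301
LIFO COGS: 138 @ $10 + 238 @ $9 + 40 @ $13 = $4,042
Difference = |$5,301 − $4,042| = $1,259

$1,259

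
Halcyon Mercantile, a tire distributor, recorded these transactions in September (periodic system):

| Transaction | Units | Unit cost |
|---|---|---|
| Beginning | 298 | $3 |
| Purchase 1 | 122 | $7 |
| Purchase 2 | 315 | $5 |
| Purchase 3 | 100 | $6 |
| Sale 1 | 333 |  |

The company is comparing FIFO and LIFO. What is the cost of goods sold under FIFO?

COGS = $1,139

FIFO COGS: 298 @ $3 + 35 @ $7 = $1,139
LIFO COGS: 100 @ $6 + 233 @ $5 = $1,765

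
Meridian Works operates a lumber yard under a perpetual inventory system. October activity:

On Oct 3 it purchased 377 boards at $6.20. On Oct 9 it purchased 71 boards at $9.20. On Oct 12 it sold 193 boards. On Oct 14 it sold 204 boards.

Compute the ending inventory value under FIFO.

Oct 12, 193 sold [FIFO — oldest first]: 193 @ $6.20 = $1,196.60
Oct 14, 204 sold [FIFO — oldest first]: 184 @ $6.20 + 20 @ $9.20 = $1,324.80
Total COGS = $1,196.60 + $1,324.80 = $2,521.40
Ending inventory: 51 @ $9.20 = $469.20
Check: goods available $2,990.60 = COGS $2,521.40 + ending $469.20

Ending inventory = $469.20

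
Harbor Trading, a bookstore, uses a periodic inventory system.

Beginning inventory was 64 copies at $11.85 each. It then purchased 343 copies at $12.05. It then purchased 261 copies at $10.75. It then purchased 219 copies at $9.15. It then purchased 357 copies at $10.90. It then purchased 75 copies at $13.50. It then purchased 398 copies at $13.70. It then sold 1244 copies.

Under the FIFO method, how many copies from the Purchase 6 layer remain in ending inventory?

398

Sale 1 (1244) [FIFO — oldest first]: 64 @ $11.85 + 343 @ $12.05 + 261 @ $10.75 + 219 @ $9.15 + 357 @ $10.90 = $13,592.45
Ending inventory: 75 @ $13.50 + 398 @ $13.70 = $6,465.10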